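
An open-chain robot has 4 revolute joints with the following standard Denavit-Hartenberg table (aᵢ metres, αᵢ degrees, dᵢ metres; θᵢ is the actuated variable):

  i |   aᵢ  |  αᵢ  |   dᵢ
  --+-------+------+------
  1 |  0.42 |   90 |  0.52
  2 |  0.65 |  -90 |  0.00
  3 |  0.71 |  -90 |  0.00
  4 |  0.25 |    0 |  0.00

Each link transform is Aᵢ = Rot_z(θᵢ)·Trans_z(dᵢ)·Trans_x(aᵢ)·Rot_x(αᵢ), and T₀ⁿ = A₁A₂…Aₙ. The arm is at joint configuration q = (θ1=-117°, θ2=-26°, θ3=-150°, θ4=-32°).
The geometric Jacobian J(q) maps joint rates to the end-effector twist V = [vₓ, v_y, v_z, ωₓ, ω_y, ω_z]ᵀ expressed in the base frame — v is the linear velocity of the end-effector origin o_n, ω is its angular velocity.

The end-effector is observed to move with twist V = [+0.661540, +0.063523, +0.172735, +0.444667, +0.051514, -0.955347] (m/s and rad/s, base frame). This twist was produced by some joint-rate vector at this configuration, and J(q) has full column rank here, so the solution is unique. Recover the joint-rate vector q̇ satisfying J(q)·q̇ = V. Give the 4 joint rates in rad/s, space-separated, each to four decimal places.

o_n = [-0.5672, -0.0978, 0.7042]
J₁: ẑ×o_n = [0.0978, -0.5672, 0.0000], ω = ẑ
J2: z=[-0.8910, 0.4540, 0.0000] o=[-0.1907, -0.3742, 0.5200] → [0.0836, 0.1641, -0.0754, -0.8910, 0.4540, 0.0000]
J3: z=[-0.1990, -0.3906, 0.8988] o=[-0.4559, -0.8948, 0.2351] → [-0.8996, -0.0067, -0.2021, -0.1990, -0.3906, 0.8988]
J4: z=[-0.9757, -0.0072, -0.2192] o=[-0.5213, -0.2412, 0.5046] → [0.0300, 0.2048, -0.1403, -0.9757, -0.0072, -0.2192]
q̇ = J⁺·V = [-0.1850, -0.5720, -0.8010, 0.2300]

-0.1850 -0.5720 -0.8010 0.2300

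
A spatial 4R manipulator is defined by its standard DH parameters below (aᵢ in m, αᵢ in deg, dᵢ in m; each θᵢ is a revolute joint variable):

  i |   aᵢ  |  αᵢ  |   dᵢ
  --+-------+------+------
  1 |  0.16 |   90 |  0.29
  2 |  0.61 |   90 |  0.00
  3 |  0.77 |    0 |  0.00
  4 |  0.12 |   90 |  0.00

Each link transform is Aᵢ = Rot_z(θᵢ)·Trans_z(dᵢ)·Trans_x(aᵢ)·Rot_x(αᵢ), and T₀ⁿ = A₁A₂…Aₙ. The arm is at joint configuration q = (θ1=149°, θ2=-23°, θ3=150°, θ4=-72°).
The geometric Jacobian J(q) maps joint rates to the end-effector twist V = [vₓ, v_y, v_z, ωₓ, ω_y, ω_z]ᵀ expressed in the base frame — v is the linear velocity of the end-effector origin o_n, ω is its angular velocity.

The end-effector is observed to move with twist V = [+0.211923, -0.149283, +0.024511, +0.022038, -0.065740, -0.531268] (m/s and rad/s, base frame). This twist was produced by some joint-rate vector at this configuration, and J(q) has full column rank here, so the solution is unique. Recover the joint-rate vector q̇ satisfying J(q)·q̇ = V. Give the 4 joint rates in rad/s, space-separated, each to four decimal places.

-0.4070 -0.0450 0.1130 0.0220

o_n = [0.1468, 0.4979, 0.3025]
J₁: ẑ×o_n = [-0.4979, 0.1468, 0.0000], ω = ẑ
J2: z=[0.5150, 0.8572, 0.0000] o=[-0.1371, 0.0824, 0.2900] → [0.0107, -0.0064, -0.0294, 0.5150, 0.8572, 0.0000]
J3: z=[0.3349, -0.2012, -0.9205] o=[-0.6185, 0.3716, 0.0517] → [0.0658, -0.7884, 0.1963, 0.3349, -0.2012, -0.9205]
J4: z=[0.3349, -0.2012, -0.9205] o=[0.1060, 0.3855, 0.3122] → [0.1055, -0.0343, 0.0459, 0.3349, -0.2012, -0.9205]
q̇ = J⁺·V = [-0.4070, -0.0450, 0.1130, 0.0220]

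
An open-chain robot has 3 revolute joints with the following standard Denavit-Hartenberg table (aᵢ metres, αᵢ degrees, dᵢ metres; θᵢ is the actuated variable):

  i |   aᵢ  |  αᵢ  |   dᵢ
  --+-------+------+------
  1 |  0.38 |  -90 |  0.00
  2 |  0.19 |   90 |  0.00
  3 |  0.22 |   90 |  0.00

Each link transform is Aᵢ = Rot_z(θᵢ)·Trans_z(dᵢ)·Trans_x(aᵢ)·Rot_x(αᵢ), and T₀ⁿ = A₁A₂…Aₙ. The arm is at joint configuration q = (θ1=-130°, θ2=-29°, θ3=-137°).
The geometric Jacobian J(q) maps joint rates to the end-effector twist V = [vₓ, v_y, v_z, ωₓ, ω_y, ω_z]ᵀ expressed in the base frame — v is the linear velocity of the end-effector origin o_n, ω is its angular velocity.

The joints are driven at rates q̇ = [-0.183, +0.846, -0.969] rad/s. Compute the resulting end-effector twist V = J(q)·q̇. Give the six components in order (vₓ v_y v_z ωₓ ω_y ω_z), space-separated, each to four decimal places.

o_n = [-0.3756, -0.2142, 0.0141]
J₁: ẑ×o_n = [0.2142, -0.3756, 0.0000], ω = ẑ
J2: z=[0.7660, -0.6428, 0.0000] o=[-0.2443, -0.2911, 0.0000] → [-0.0091, -0.0108, -0.0255, 0.7660, -0.6428, 0.0000]
J3: z=[0.3116, 0.3714, 0.8746] o=[-0.3511, -0.4184, 0.0921] → [-0.2076, 0.0029, 0.0727, 0.3116, 0.3714, 0.8746]
V = J·q̇ = [0.1543, 0.0568, -0.0920, 0.3461, -0.9037, -1.0305]

0.1543 0.0568 -0.0920 0.3461 -0.9037 -1.0305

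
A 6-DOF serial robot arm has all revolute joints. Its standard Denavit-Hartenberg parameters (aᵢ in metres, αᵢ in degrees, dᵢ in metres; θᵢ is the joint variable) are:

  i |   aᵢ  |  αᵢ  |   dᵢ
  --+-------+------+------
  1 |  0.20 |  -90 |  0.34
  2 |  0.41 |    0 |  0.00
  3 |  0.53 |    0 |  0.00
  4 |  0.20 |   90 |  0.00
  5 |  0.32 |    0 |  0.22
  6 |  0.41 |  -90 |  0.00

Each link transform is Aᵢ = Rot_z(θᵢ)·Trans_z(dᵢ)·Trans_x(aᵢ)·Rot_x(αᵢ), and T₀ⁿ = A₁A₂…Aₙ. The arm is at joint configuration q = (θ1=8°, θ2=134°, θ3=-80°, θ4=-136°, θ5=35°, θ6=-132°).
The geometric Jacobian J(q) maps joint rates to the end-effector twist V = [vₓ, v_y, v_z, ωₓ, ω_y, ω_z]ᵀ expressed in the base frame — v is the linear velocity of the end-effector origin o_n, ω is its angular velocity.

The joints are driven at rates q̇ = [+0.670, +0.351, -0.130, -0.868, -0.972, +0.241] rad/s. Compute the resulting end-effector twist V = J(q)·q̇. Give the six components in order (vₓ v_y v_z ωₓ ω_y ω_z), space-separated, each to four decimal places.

o_n = [0.0967, -0.2120, 0.0551]
J₁: ẑ×o_n = [0.2120, 0.0967, -0.0000], ω = ẑ
J2: z=[-0.1392, 0.9903, 0.0000] o=[0.1981, 0.0278, 0.3400] → [-0.2822, -0.0397, 0.1338, -0.1392, 0.9903, 0.0000]
J3: z=[-0.1392, 0.9903, 0.0000] o=[-0.0840, -0.0118, 0.0451] → [0.0099, 0.0014, -0.1510, -0.1392, 0.9903, 0.0000]
J4: z=[-0.1392, 0.9903, 0.0000] o=[0.2245, 0.0316, -0.3837] → [0.4345, 0.0611, 0.1605, -0.1392, 0.9903, 0.0000]
J5: z=[-0.9806, -0.1378, 0.1392] o=[0.2521, 0.0354, -0.1857] → [0.0013, 0.2144, 0.2212, -0.9806, -0.1378, 0.1392]
J6: z=[-0.9806, -0.1378, 0.1392] o=[0.0469, 0.1919, 0.1045] → [0.0630, -0.0416, 0.4030, -0.9806, -0.1378, 0.1392]
V = J·q̇ = [-0.3215, -0.2208, -0.1906, 0.8069, -0.5400, 0.5683]

-0.3215 -0.2208 -0.1906 0.8069 -0.5400 0.5683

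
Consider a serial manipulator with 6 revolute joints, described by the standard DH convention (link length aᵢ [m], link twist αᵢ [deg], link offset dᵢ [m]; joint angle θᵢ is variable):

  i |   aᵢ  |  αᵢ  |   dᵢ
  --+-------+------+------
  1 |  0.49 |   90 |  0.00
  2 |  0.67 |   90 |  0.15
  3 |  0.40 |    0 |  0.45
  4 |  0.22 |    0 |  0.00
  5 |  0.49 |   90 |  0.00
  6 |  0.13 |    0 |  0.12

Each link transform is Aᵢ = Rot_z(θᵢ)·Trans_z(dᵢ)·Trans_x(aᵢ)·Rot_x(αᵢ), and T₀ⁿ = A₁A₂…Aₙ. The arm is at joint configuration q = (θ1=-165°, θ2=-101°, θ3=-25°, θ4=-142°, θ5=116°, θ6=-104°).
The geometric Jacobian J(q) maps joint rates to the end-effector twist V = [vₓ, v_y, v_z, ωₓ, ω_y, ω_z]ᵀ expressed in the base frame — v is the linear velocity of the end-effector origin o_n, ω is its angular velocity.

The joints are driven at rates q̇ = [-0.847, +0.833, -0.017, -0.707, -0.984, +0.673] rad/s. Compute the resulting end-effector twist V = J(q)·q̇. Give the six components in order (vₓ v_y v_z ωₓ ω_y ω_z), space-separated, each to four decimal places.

-1.2440 -0.6114 0.2797 -1.8219 -0.0643 -0.6595

o_n = [0.1501, -0.4779, -0.9331]
J₁: ẑ×o_n = [0.4779, 0.1501, -0.0000], ω = ẑ
J2: z=[-0.2588, 0.9659, 0.0000] o=[-0.4733, -0.1268, 0.0000] → [-0.9013, -0.2415, -0.5113, -0.2588, 0.9659, 0.0000]
J3: z=[0.9482, 0.2541, 0.1908] o=[-0.3886, 0.0512, -0.6577] → [0.0310, 0.3639, -0.6385, 0.9482, 0.2541, 0.1908]
J4: z=[0.9482, 0.2541, 0.1908] o=[0.1486, 0.0201, -0.9277] → [0.0936, 0.0054, -0.4725, 0.9482, 0.2541, 0.1908]
J5: z=[0.9482, 0.2541, 0.1908] o=[0.1219, -0.0383, -0.7173] → [0.0290, 0.2100, -0.4239, 0.9482, 0.2541, 0.1908]
J6: z=[0.0196, -0.6463, 0.7629] o=[0.2773, -0.3909, -1.0200] → [0.0102, -0.0988, -0.0839, 0.0196, -0.6463, 0.7629]
V = J·q̇ = [-1.2440, -0.6114, 0.2797, -1.8219, -0.0643, -0.6595]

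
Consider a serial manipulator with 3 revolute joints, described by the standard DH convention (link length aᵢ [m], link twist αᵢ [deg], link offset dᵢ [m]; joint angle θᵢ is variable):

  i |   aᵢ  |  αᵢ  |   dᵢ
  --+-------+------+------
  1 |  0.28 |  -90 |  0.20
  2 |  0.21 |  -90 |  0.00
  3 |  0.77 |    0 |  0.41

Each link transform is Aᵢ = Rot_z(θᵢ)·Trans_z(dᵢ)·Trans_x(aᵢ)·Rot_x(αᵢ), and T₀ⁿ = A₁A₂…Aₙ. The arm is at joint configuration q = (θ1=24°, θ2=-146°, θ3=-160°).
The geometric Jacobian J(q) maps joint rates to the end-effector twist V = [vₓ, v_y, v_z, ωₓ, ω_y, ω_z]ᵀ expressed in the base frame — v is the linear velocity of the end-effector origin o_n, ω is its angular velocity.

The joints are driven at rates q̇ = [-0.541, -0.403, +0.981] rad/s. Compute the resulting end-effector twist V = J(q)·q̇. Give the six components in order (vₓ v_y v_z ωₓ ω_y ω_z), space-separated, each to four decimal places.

-0.1679 0.1485 0.4084 0.6651 -0.1450 0.2723

o_n = [0.7471, 0.6209, 0.2527]
J₁: ẑ×o_n = [-0.6209, 0.7471, 0.0000], ω = ẑ
J2: z=[-0.4067, 0.9135, 0.0000] o=[0.2558, 0.1139, 0.2000] → [0.0482, 0.0214, -0.6550, -0.4067, 0.9135, 0.0000]
J3: z=[0.5108, 0.2274, 0.8290] o=[0.0967, 0.0431, 0.3174] → [-0.4938, 0.5722, 0.1473, 0.5108, 0.2274, 0.8290]
V = J·q̇ = [-0.1679, 0.1485, 0.4084, 0.6651, -0.1450, 0.2723]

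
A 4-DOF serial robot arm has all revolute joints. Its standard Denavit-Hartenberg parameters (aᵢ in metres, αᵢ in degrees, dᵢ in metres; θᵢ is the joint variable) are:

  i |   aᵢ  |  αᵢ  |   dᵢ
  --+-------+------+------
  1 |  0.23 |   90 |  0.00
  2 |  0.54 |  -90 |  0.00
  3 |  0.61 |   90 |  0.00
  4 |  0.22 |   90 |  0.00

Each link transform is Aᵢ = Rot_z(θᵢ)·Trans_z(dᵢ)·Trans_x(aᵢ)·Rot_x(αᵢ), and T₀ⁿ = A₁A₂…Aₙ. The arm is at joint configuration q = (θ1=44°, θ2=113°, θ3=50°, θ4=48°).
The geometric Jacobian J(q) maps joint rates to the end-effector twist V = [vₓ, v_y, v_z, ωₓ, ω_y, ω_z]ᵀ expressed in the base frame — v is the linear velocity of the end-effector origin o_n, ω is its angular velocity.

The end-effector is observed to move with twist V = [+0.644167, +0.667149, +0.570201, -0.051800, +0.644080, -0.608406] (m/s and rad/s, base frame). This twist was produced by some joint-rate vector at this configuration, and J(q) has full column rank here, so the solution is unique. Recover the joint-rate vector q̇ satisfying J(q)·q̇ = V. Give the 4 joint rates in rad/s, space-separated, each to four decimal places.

o_n = [-0.6343, 0.1938, 0.8812]
J₁: ẑ×o_n = [-0.1938, -0.6343, 0.0000], ω = ẑ
J2: z=[0.6947, -0.7193, 0.0000] o=[0.1654, 0.1598, 0.0000] → [-0.6339, -0.6121, -0.5517, 0.6947, -0.7193, 0.0000]
J3: z=[-0.6622, -0.6394, -0.3907] o=[0.0137, 0.0132, 0.4971] → [-0.1751, 0.5076, -0.5339, -0.6622, -0.6394, -0.3907]
J4: z=[0.2312, -0.6703, 0.7051] o=[-0.4211, 0.2429, 0.8580] → [0.0191, -0.1557, -0.1543, 0.2312, -0.6703, 0.7051]
q̇ = J⁺·V = [-0.9090, -0.5970, -0.4950, 0.1520]

-0.9090 -0.5970 -0.4950 0.1520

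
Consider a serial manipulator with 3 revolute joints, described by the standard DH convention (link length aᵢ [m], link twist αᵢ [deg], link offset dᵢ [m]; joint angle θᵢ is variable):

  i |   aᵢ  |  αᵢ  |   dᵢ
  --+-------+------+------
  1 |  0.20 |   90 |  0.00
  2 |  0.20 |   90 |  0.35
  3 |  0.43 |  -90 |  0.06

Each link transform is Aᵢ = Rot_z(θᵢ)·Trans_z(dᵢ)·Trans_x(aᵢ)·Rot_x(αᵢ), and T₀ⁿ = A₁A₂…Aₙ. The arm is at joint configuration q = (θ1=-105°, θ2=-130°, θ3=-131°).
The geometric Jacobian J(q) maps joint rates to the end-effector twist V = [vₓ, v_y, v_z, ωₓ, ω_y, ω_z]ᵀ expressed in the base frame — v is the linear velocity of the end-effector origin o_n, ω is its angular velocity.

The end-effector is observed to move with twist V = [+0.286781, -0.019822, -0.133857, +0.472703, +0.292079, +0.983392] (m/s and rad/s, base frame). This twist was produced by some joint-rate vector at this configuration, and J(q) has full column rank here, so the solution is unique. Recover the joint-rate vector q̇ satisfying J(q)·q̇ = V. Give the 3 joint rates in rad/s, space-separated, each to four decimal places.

0.6440 -0.3810 0.5280

o_n = [-0.0781, -0.1932, 0.1015]
J₁: ẑ×o_n = [0.1932, -0.0781, 0.0000], ω = ẑ
J2: z=[-0.9659, 0.2588, 0.0000] o=[-0.0518, -0.1932, 0.0000] → [0.0263, 0.0980, 0.0068, -0.9659, 0.2588, 0.0000]
J3: z=[0.1983, 0.7399, 0.6428] o=[-0.3566, 0.0216, -0.1532] → [0.3265, 0.1285, -0.2486, 0.1983, 0.7399, 0.6428]
q̇ = J⁺·V = [0.6440, -0.3810, 0.5280]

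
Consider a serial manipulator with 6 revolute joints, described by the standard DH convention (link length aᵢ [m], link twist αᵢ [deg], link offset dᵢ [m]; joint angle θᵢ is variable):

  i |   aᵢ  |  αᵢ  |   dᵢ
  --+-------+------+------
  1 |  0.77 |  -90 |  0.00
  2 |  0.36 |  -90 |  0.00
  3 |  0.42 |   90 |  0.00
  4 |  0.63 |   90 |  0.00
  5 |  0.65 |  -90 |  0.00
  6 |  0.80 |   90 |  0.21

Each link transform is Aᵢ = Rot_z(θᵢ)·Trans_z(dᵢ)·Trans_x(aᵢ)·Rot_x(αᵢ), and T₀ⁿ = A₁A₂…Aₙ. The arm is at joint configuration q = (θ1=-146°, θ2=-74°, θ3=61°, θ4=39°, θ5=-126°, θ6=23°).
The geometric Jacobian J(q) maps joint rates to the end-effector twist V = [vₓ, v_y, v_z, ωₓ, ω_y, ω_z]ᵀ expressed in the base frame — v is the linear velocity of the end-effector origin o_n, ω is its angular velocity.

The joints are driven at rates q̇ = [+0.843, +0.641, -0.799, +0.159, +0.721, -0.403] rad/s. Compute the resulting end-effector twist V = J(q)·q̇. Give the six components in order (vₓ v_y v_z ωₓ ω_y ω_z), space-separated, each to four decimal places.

-1.1114 0.5301 0.3938 1.5132 0.2274 1.7004

o_n = [-1.1223, 0.1943, -0.6665]
J₁: ẑ×o_n = [-0.1943, -1.1223, 0.0000], ω = ẑ
J2: z=[0.5592, -0.8290, 0.0000] o=[-0.6384, -0.4306, 0.0000] → [0.5525, 0.3727, -0.0518, 0.5592, -0.8290, 0.0000]
J3: z=[-0.7969, -0.5375, -0.2756] o=[-0.7206, -0.4861, 0.3461] → [0.7318, -0.6962, -0.7581, -0.7969, -0.5375, -0.2756]
J4: z=[0.0712, -0.5367, 0.8407] o=[-0.9726, -0.2129, 0.5418] → [0.3061, -0.0398, -0.0514, 0.0712, -0.5367, 0.8407]
J5: z=[0.2418, 0.8270, 0.5075] o=[-1.5822, -0.1076, 0.6607] → [-1.2508, 0.5543, -0.3073, 0.2418, 0.8270, 0.5075]
J6: z=[-0.8248, 0.4507, -0.3415] o=[-1.2500, 0.1108, 0.1465] → [-0.3379, -0.7140, -0.1264, -0.8248, 0.4507, -0.3415]
V = J·q̇ = [-1.1114, 0.5301, 0.3938, 1.5132, 0.2274, 1.7004]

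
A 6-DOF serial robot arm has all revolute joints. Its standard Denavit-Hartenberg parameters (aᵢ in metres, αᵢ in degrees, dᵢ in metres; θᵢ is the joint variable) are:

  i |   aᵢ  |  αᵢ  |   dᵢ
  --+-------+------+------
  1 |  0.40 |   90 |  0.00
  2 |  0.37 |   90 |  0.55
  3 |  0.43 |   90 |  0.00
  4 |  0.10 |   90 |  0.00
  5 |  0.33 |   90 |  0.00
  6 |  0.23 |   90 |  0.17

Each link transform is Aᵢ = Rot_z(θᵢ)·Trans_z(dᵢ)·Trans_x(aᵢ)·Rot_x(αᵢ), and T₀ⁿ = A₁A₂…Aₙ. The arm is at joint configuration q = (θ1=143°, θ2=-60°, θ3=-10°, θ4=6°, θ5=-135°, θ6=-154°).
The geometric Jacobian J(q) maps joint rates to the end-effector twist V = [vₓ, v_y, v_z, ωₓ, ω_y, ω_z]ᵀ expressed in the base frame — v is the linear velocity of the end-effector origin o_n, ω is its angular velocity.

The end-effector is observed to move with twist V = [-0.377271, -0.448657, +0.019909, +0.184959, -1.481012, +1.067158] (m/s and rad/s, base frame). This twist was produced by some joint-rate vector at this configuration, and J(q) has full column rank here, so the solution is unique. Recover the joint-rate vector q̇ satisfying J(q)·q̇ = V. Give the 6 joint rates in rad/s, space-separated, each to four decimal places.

o_n = [-0.2475, 0.7665, -0.6267]
J₁: ẑ×o_n = [-0.7665, -0.2475, 0.0000], ω = ẑ
J2: z=[0.6018, 0.7986, 0.0000] o=[-0.3195, 0.2407, 0.0000] → [-0.5005, 0.3771, 0.2590, 0.6018, 0.7986, 0.0000]
J3: z=[0.6916, -0.5212, -0.5000] o=[-0.1362, 0.7913, -0.3204] → [0.1472, 0.2675, -0.0752, 0.6916, -0.5212, -0.5000]
J4: z=[-0.5233, -0.8388, 0.1504] o=[-0.3502, 0.8591, -0.6872] → [-0.0368, 0.0471, 0.1346, -0.5233, -0.8388, 0.1504]
J5: z=[-0.7399, 0.5348, 0.4081] o=[-0.3925, 0.8693, -0.7772] → [0.1225, 0.1706, -0.0014, -0.7399, 0.5348, 0.4081]
J6: z=[-0.0711, -0.6654, 0.7431] o=[-0.1718, 1.0412, -0.6022] → [0.2204, -0.0581, -0.0309, -0.0711, -0.6654, 0.7431]
q̇ = J⁺·V = [0.6140, -0.1210, -0.2130, 0.4580, -0.9580, 0.9000]

0.6140 -0.1210 -0.2130 0.4580 -0.9580 0.9000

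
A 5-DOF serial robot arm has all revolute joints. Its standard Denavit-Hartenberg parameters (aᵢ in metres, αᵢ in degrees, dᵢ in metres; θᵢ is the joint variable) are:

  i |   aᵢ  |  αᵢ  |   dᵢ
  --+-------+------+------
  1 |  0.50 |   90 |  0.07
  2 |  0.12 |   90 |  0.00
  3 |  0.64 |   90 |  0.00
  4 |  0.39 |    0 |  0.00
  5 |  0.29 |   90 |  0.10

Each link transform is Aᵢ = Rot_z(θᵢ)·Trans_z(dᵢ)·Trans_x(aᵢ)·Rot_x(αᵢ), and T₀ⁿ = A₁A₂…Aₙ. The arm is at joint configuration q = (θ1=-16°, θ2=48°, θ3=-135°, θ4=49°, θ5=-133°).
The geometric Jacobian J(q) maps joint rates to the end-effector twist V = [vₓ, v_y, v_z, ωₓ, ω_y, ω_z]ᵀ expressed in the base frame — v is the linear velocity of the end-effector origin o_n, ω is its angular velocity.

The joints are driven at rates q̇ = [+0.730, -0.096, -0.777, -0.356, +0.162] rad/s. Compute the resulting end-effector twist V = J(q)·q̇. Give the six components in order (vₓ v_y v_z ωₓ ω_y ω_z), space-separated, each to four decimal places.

-0.9612 -0.1997 -0.2596 -0.4025 0.3580 1.3519

o_n = [0.2564, 0.5342, -0.3840]
J₁: ẑ×o_n = [-0.5342, 0.2564, 0.0000], ω = ẑ
J2: z=[-0.2756, -0.9613, 0.0000] o=[0.4806, -0.1378, 0.0700] → [0.4364, -0.1251, -0.4008, -0.2756, -0.9613, 0.0000]
J3: z=[0.7144, -0.2048, -0.6691] o=[0.5578, -0.1600, 0.1592] → [0.5758, 0.5898, 0.4341, 0.7144, -0.2048, -0.6691]
J4: z=[-0.6497, -0.5493, -0.5255] o=[0.3915, 0.3585, -0.1771] → [0.2060, -0.0634, -0.1884, -0.6497, -0.5493, -0.5255]
J5: z=[-0.6497, -0.5493, -0.5255] o=[0.5352, 0.5055, -0.5085] → [-0.0533, 0.2274, -0.1718, -0.6497, -0.5493, -0.5255]
V = J·q̇ = [-0.9612, -0.1997, -0.2596, -0.4025, 0.3580, 1.3519]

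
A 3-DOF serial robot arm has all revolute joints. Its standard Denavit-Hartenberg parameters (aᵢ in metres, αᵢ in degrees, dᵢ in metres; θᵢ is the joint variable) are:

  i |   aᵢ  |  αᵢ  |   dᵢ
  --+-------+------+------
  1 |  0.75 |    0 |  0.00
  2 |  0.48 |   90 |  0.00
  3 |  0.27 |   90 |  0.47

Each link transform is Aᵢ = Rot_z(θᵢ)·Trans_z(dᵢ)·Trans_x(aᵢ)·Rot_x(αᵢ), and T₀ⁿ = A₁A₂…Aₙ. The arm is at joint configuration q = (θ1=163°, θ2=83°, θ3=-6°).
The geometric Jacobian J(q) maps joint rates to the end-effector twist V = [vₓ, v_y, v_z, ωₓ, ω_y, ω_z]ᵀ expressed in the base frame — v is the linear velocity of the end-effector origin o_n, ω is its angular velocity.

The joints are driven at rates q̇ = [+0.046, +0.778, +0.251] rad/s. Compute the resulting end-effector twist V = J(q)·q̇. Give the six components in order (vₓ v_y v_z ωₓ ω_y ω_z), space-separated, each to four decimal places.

o_n = [-1.4510, -0.2734, -0.0282]
J₁: ẑ×o_n = [0.2734, -1.4510, 0.0000], ω = ẑ
J2: z=[0.0000, 0.0000, 1.0000] o=[-0.7172, 0.2193, 0.0000] → [0.4926, -0.7338, 0.0000, 0.0000, 0.0000, 1.0000]
J3: z=[-0.9135, 0.4067, 0.0000] o=[-0.9125, -0.2192, 0.0000] → [-0.0115, -0.0258, 0.2685, -0.9135, 0.4067, 0.0000]
V = J·q̇ = [0.3930, -0.6441, 0.0674, -0.2293, 0.1021, 0.8240]

0.3930 -0.6441 0.0674 -0.2293 0.1021 0.8240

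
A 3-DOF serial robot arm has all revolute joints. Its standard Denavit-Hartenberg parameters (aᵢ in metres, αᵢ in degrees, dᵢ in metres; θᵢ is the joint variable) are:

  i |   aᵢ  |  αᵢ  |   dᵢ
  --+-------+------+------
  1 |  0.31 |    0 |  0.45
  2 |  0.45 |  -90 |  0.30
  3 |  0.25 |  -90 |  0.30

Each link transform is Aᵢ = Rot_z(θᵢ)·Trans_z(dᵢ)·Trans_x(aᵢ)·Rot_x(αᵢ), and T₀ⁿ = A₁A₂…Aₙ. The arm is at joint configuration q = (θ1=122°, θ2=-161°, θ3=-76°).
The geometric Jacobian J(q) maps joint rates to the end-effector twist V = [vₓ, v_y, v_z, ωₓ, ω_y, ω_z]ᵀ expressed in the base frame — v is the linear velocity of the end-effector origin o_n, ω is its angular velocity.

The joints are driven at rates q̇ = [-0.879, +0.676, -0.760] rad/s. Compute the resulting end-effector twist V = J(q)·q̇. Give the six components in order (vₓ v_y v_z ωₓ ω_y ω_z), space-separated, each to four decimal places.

0.0699 0.1416 0.0460 -0.4783 -0.5906 -0.2030

o_n = [0.4212, 0.1748, 0.9926]
J₁: ẑ×o_n = [-0.1748, 0.4212, 0.0000], ω = ẑ
J2: z=[0.0000, 0.0000, 1.0000] o=[-0.1643, 0.2629, 0.4500] → [0.0881, 0.5855, -0.0000, 0.0000, 0.0000, 1.0000]
J3: z=[0.6293, 0.7771, 0.0000] o=[0.1854, -0.0203, 0.7500] → [0.1885, -0.1527, -0.0605, 0.6293, 0.7771, 0.0000]
V = J·q̇ = [0.0699, 0.1416, 0.0460, -0.4783, -0.5906, -0.2030]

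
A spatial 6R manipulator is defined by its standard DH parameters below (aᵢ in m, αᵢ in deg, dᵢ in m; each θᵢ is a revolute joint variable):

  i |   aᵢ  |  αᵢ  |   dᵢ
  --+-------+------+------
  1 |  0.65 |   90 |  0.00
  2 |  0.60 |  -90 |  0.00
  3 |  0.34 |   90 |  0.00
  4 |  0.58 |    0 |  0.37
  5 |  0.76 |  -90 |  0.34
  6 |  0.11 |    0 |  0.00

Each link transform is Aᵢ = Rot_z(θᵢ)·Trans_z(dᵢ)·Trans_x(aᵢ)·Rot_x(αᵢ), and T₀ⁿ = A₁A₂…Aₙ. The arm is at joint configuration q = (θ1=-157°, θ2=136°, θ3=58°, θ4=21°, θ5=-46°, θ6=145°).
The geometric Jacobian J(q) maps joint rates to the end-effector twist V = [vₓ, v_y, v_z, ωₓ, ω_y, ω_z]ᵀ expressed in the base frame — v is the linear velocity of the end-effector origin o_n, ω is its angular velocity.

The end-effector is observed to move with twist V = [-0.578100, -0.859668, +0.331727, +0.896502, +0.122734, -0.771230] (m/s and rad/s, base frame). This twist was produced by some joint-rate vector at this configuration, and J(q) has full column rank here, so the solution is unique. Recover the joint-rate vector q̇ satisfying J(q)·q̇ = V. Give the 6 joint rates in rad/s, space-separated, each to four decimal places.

-0.9430 -0.3640 -0.1360 0.0410 0.6600 0.6830

o_n = [0.9958, -0.5763, 1.4000]
J₁: ẑ×o_n = [0.5763, 0.9958, -0.0000], ω = ẑ
J2: z=[-0.3907, 0.9205, 0.0000] o=[-0.5983, -0.2540, 0.0000] → [1.2887, 0.5470, -1.3414, -0.3907, 0.9205, 0.0000]
J3: z=[0.6394, 0.2714, -0.7193] o=[-0.2010, -0.0853, 0.4168] → [-0.0863, -1.4896, -0.6388, 0.6394, 0.2714, -0.7193]
J4: z=[0.3545, 0.7262, 0.5891] o=[0.0309, -0.3001, 0.5420] → [0.7858, 0.2642, -0.7985, 0.3545, 0.7262, 0.5891]
J5: z=[0.3545, 0.7262, 0.5891] o=[0.6644, -0.3171, 0.8097] → [0.5814, -0.0140, -0.3325, 0.3545, 0.7262, 0.5891]
J6: z=[0.8679, -0.0210, -0.4964] o=[1.0495, -0.5925, 1.4946] → [0.0100, 0.1088, 0.0129, 0.8679, -0.0210, -0.4964]
q̇ = J⁺·V = [-0.9430, -0.3640, -0.1360, 0.0410, 0.6600, 0.6830]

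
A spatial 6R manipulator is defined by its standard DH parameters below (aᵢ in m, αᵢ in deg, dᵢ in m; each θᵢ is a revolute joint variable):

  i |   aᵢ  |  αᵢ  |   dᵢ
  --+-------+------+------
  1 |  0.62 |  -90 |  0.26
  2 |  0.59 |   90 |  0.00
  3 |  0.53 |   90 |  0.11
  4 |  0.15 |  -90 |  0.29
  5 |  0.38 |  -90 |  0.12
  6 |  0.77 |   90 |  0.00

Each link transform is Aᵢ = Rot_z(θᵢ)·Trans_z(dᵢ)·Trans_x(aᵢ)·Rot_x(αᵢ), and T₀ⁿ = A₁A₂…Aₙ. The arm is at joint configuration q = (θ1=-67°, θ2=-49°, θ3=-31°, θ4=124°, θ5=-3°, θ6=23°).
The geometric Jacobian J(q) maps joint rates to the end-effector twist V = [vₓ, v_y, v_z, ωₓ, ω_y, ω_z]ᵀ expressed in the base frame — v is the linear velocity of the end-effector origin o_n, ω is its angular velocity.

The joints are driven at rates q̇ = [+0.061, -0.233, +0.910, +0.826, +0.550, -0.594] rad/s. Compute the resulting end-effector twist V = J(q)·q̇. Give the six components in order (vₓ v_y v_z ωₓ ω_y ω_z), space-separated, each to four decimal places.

o_n = [-0.2878, -0.0674, 1.3742]
J₁: ẑ×o_n = [0.0674, -0.2878, 0.0000], ω = ẑ
J2: z=[0.9205, 0.3907, 0.0000] o=[0.2423, -0.5707, 0.2600] → [0.4353, -1.0256, 0.6704, 0.9205, 0.3907, 0.0000]
J3: z=[-0.2949, 0.6947, 0.6561] o=[0.3935, -0.9270, 0.7053] → [-0.0993, -0.2497, 0.2198, -0.2949, 0.6947, 0.6561]
J4: z=[-0.9211, -0.0239, -0.3887] o=[0.2262, -1.2316, 1.1203] → [0.4465, 0.4336, -1.0846, -0.9211, -0.0239, -0.3887]
J5: z=[0.3758, 0.2075, -0.9032] o=[-0.0562, -1.0918, 1.0349] → [0.9956, 0.0817, 0.4330, 0.3758, 0.2075, -0.9032]
J6: z=[0.9144, 0.0750, 0.3977] o=[-0.0682, -0.6963, 0.9879] → [-0.2211, -0.4405, 0.5916, 0.9144, 0.0750, 0.3977]
V = J·q̇ = [0.8601, 0.6589, -0.9652, -1.5801, 0.5910, -0.3960]

0.8601 0.6589 -0.9652 -1.5801 0.5910 -0.3960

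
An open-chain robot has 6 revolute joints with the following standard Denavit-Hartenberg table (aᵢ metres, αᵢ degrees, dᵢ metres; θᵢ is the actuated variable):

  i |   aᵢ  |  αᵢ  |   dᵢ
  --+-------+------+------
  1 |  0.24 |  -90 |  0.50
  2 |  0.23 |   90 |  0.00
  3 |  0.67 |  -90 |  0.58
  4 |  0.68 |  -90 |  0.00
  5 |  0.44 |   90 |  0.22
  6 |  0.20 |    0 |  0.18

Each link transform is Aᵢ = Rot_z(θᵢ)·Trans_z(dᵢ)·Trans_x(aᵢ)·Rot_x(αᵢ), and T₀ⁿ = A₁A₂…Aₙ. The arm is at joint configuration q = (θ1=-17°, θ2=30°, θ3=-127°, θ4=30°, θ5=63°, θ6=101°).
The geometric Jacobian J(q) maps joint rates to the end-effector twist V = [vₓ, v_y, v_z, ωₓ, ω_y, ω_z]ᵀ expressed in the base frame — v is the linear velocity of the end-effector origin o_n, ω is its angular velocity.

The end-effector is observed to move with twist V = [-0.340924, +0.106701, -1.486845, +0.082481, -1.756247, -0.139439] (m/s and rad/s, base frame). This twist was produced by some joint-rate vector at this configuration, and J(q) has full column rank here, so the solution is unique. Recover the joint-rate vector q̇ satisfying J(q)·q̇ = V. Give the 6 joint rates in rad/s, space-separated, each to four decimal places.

-0.8830 -0.8840 0.5620 0.4390 -0.5930 0.3040

o_n = [-0.8401, -0.6947, 0.6480]
J₁: ẑ×o_n = [0.6947, -0.8401, 0.0000], ω = ẑ
J2: z=[0.2924, 0.9563, 0.0000] o=[0.2295, -0.0702, 0.5000] → [0.1415, -0.0433, 0.8403, 0.2924, 0.9563, 0.0000]
J3: z=[0.4782, -0.1462, 0.8660] o=[0.4200, -0.1284, 0.3850] → [0.4520, -1.2170, -0.4550, 0.4782, -0.1462, 0.8660]
J4: z=[0.4855, -0.7777, -0.3993] o=[0.2069, -0.6228, 1.0889] → [0.3142, 0.6321, -0.8492, 0.4855, -0.7777, -0.3993]
J5: z=[-0.0481, 0.4323, -0.9005] o=[-0.3867, -0.9331, 0.9717] → [0.0748, 0.3927, 0.1845, -0.0481, 0.4323, -0.9005]
J6: z=[-0.5574, -0.7597, -0.3349] o=[-0.7619, -0.6243, 0.8957] → [0.1646, -0.1119, -0.0201, -0.5574, -0.7597, -0.3349]
q̇ = J⁺·V = [-0.8830, -0.8840, 0.5620, 0.4390, -0.5930, 0.3040]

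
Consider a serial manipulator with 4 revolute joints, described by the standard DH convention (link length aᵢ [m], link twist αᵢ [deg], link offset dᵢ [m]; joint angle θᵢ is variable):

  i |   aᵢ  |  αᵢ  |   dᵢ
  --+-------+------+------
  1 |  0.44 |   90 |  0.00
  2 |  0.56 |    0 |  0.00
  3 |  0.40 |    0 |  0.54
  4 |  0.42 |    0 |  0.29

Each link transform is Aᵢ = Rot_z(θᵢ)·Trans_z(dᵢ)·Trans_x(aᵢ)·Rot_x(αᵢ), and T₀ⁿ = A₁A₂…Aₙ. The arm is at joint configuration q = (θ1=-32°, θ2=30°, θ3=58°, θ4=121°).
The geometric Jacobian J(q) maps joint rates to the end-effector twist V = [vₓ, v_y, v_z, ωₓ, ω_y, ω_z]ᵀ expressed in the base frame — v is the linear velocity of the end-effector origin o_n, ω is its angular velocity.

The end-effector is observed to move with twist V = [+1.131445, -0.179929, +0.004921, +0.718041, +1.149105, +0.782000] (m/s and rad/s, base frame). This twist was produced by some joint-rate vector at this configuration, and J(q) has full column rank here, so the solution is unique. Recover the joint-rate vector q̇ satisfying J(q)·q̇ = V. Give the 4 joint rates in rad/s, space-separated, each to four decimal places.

0.7820 -0.9870 -0.0270 -0.3410

o_n = [0.0449, -1.0068, 0.4761]
J₁: ẑ×o_n = [1.0068, 0.0449, -0.0000], ω = ẑ
J2: z=[-0.5299, -0.8480, 0.0000] o=[0.3731, -0.2332, 0.0000] → [-0.4038, 0.2523, 0.1316, -0.5299, -0.8480, 0.0000]
J3: z=[-0.5299, -0.8480, 0.0000] o=[0.7844, -0.4902, 0.2800] → [-0.1663, 0.1039, -0.3534, -0.5299, -0.8480, 0.0000]
J4: z=[-0.5299, -0.8480, 0.0000] o=[0.5101, -0.9555, 0.6798] → [0.1727, -0.1079, -0.3673, -0.5299, -0.8480, 0.0000]
q̇ = J⁺·V = [0.7820, -0.9870, -0.0270, -0.3410]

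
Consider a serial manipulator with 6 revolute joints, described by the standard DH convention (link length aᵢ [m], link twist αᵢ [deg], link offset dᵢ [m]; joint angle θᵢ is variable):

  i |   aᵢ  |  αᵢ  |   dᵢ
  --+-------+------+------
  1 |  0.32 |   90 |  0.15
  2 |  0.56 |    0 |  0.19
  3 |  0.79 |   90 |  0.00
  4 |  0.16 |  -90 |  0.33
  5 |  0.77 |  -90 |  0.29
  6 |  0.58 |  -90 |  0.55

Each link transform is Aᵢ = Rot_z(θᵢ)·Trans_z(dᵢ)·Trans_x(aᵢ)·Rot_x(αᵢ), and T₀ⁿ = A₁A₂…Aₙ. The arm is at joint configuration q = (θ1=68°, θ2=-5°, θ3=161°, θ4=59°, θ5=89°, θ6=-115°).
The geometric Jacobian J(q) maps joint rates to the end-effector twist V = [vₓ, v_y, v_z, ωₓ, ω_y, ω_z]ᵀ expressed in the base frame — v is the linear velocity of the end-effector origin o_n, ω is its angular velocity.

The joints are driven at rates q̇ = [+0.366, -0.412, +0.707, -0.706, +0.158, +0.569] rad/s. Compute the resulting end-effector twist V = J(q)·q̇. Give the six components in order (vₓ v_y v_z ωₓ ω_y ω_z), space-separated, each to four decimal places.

0.3438 0.0235 -0.4595 -0.0656 0.1346 -0.4623

o_n = [0.5968, 0.7197, -0.1283]
J₁: ẑ×o_n = [-0.7197, 0.5968, 0.0000], ω = ẑ
J2: z=[0.9272, -0.3746, 0.0000] o=[0.1199, 0.2967, 0.1500] → [0.1043, 0.2581, 0.5709, 0.9272, -0.3746, 0.0000]
J3: z=[0.9272, -0.3746, 0.0000] o=[0.5050, 0.7428, 0.1012] → [0.0860, 0.2128, 0.0130, 0.9272, -0.3746, 0.0000]
J4: z=[0.1524, 0.3771, 0.9135] o=[0.2347, 0.0736, 0.4225] → [-0.7980, 0.4148, -0.0381, 0.1524, 0.3771, 0.9135]
J5: z=[0.7709, 0.5331, -0.3486] o=[0.3839, 0.0769, 0.7575] → [-0.2481, 0.6087, 0.3821, 0.7709, 0.5331, -0.3486]
J6: z=[-0.6211, 0.7507, -0.2254] o=[0.4985, -0.0690, -0.0441] → [0.1145, -0.0745, -0.5637, -0.6211, 0.7507, -0.2254]
V = J·q̇ = [0.3438, 0.0235, -0.4595, -0.0656, 0.1346, -0.4623]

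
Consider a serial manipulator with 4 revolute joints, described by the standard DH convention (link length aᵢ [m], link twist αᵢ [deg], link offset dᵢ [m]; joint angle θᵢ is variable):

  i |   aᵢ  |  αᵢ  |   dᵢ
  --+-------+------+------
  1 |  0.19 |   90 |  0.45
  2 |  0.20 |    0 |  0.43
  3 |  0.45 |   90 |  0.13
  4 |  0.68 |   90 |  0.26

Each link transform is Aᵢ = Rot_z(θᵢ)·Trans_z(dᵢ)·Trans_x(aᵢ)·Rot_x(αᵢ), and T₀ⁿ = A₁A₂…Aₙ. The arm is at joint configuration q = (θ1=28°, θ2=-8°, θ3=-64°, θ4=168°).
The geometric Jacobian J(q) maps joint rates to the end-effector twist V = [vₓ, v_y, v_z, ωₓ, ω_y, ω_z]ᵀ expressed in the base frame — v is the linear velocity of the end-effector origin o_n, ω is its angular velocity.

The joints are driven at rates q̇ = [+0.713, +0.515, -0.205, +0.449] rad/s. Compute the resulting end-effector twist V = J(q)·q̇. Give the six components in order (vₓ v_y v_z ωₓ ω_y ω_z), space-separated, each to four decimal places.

0.2378 0.5247 0.0651 -0.2315 -0.4742 0.5743

o_n = [0.3949, -0.5844, 0.5464]
J₁: ẑ×o_n = [0.5844, 0.3949, -0.0000], ω = ẑ
J2: z=[0.4695, -0.8829, 0.0000] o=[0.1678, 0.0892, 0.4500] → [-0.0851, -0.0453, -0.1157, 0.4695, -0.8829, 0.0000]
J3: z=[0.4695, -0.8829, 0.0000] o=[0.5445, -0.1975, 0.4222] → [-0.1097, -0.0583, -0.3138, 0.4695, -0.8829, 0.0000]
J4: z=[-0.8397, -0.4465, -0.3090] o=[0.7283, -0.2470, -0.0058] → [-0.3508, 0.5668, 0.1345, -0.8397, -0.4465, -0.3090]
V = J·q̇ = [0.2378, 0.5247, 0.0651, -0.2315, -0.4742, 0.5743]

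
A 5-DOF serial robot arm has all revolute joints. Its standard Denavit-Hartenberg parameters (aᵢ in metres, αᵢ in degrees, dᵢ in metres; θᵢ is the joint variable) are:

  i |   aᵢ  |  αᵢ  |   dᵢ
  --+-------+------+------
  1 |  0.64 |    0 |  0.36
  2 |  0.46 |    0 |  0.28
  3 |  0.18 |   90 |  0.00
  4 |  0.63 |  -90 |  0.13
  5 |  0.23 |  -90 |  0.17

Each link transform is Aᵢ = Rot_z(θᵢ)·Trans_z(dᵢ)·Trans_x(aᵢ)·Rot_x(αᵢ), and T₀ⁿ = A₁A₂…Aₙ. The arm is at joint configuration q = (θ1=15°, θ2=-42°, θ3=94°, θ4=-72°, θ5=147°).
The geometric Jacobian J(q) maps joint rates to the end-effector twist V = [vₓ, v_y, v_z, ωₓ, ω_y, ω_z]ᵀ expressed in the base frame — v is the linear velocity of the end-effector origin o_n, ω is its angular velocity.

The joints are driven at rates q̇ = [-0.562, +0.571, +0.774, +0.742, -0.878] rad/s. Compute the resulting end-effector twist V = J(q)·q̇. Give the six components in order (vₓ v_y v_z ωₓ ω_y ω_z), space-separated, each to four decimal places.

-0.2845 0.1511 0.1156 0.3567 -1.0586 0.5117

o_n = [1.2187, 0.3938, 0.2768]
J₁: ẑ×o_n = [-0.3938, 1.2187, 0.0000], ω = ẑ
J2: z=[0.0000, 0.0000, 1.0000] o=[0.6182, 0.1656, 0.3600] → [-0.2282, 0.6005, 0.0000, 0.0000, 0.0000, 1.0000]
J3: z=[0.0000, 0.0000, 1.0000] o=[1.0281, -0.0432, 0.6400] → [-0.4370, 0.1906, 0.0000, 0.0000, 0.0000, 1.0000]
J4: z=[0.9205, -0.3907, 0.0000] o=[1.0984, 0.1225, 0.6400] → [0.1419, 0.3343, 0.2968, 0.9205, -0.3907, 0.0000]
J5: z=[0.3716, 0.8755, 0.3090] o=[1.2941, 0.2509, 0.0408] → [0.1624, -0.1110, 0.1191, 0.3716, 0.8755, 0.3090]
V = J·q̇ = [-0.2845, 0.1511, 0.1156, 0.3567, -1.0586, 0.5117]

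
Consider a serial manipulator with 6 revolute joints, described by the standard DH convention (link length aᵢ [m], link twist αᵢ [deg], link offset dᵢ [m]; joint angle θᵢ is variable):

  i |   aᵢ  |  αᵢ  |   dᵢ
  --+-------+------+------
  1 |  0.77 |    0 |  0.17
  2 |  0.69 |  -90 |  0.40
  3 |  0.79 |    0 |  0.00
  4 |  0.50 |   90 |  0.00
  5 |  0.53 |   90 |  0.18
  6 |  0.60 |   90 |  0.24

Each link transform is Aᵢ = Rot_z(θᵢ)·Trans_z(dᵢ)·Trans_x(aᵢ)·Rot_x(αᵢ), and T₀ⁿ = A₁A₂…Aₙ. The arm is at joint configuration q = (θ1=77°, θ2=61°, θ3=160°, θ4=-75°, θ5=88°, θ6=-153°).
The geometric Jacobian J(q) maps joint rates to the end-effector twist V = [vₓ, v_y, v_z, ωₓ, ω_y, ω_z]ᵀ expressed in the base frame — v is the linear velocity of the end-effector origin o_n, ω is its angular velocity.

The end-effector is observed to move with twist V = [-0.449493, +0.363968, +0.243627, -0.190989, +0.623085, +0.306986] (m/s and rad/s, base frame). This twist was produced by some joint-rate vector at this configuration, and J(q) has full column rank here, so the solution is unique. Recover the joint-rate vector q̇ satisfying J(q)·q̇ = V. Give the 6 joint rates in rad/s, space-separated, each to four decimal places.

0.0750 -0.4710 0.3030 -0.6610 0.6180 -0.6520

o_n = [0.2413, 0.7064, -0.4451]
J₁: ẑ×o_n = [-0.7064, 0.2413, 0.0000], ω = ẑ
J2: z=[0.0000, 0.0000, 1.0000] o=[0.1732, 0.7503, 0.1700] → [0.0438, 0.0681, -0.0000, 0.0000, 0.0000, 1.0000]
J3: z=[-0.6691, -0.7431, 0.0000] o=[-0.3396, 1.2120, 0.5700] → [0.7544, -0.6793, 0.7699, -0.6691, -0.7431, 0.0000]
J4: z=[-0.6691, -0.7431, 0.0000] o=[0.2121, 0.7152, 0.2998] → [0.5536, -0.4985, 0.0276, -0.6691, -0.7431, 0.0000]
J5: z=[-0.7403, 0.6666, 0.0872] o=[0.1797, 0.7444, -0.1983] → [-0.1612, -0.1774, -0.0129, -0.7403, 0.6666, 0.0872]
J6: z=[-0.0414, 0.0842, -0.9956] o=[-0.3091, 0.4718, -0.2010] → [0.2130, -0.5581, -0.0561, -0.0414, 0.0842, -0.9956]
q̇ = J⁺·V = [0.0750, -0.4710, 0.3030, -0.6610, 0.6180, -0.6520]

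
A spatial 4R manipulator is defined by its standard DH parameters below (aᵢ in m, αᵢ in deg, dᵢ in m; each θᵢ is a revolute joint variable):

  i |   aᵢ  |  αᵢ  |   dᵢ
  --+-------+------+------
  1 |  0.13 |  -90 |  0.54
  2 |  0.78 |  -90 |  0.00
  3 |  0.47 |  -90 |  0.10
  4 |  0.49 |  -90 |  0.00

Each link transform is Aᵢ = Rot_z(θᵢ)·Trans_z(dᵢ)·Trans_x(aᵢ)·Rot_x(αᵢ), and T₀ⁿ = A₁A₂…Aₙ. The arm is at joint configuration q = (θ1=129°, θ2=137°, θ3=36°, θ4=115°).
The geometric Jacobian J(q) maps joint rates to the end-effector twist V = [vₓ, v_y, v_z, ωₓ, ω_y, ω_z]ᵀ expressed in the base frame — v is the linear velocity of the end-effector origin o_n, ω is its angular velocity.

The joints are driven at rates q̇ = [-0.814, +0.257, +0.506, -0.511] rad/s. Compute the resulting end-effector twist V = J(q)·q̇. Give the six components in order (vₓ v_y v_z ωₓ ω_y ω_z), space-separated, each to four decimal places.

0.1912 -0.3205 -0.0230 -0.1656 -0.8608 -0.6488

o_n = [0.3475, -0.1836, -0.3887]
J₁: ẑ×o_n = [0.1836, 0.3475, -0.0000], ω = ẑ
J2: z=[-0.7771, -0.6293, 0.0000] o=[-0.0818, 0.1010, 0.5400] → [0.5844, -0.7217, 0.4913, -0.7771, -0.6293, 0.0000]
J3: z=[0.4292, -0.5300, 0.7314] o=[0.2772, -0.3423, 0.0080] → [0.0942, 0.2217, 0.1054, 0.4292, -0.5300, 0.7314]
J4: z=[0.3582, 0.8432, 0.4009] o=[0.7098, -0.4376, -0.1781] → [-0.2793, -0.0698, 0.3965, 0.3582, 0.8432, 0.4009]
V = J·q̇ = [0.1912, -0.3205, -0.0230, -0.1656, -0.8608, -0.6488]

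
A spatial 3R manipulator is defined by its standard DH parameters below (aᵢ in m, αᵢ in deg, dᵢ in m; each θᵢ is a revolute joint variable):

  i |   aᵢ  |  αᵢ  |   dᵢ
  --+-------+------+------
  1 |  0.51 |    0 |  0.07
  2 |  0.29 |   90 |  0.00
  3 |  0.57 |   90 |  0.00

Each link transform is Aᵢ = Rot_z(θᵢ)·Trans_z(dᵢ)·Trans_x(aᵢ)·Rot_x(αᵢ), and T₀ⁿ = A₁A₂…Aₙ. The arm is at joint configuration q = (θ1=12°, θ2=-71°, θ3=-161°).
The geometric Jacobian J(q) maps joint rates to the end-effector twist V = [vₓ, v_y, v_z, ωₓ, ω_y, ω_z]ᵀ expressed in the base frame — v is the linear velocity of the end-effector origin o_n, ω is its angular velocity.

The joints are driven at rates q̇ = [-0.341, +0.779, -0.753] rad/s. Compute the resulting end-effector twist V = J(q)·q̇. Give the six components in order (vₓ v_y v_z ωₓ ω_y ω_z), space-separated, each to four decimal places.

-0.1293 -0.1065 0.4058 0.6454 0.3878 0.4380

o_n = [0.3706, 0.3194, -0.1156]
J₁: ẑ×o_n = [-0.3194, 0.3706, 0.0000], ω = ẑ
J2: z=[0.0000, 0.0000, 1.0000] o=[0.4989, 0.1060, 0.0700] → [-0.2134, -0.1282, 0.0000, 0.0000, 0.0000, 1.0000]
J3: z=[-0.8572, -0.5150, 0.0000] o=[0.6482, -0.1425, 0.0700] → [0.0956, -0.1591, -0.5389, -0.8572, -0.5150, 0.0000]
V = J·q̇ = [-0.1293, -0.1065, 0.4058, 0.6454, 0.3878, 0.4380]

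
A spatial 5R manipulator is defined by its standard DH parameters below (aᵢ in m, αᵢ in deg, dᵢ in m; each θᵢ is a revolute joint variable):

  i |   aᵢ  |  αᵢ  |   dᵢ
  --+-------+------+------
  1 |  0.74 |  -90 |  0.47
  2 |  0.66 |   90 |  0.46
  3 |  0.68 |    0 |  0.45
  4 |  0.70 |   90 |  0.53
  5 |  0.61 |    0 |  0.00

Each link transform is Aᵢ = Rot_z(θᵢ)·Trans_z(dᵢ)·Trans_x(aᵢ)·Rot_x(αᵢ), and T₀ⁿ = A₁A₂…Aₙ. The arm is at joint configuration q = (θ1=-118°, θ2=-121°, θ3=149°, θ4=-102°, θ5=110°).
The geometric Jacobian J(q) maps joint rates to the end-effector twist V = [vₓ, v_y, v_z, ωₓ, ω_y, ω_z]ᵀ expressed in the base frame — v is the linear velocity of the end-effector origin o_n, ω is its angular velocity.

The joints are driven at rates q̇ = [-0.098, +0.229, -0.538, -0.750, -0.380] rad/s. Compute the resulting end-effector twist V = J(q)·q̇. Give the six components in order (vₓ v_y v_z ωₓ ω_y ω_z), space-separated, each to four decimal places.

0.3255 0.3565 0.9983 -0.1545 -1.3304 0.3271

o_n = [1.4100, 0.1605, 0.0234]
J₁: ẑ×o_n = [-0.1605, 1.4100, 0.0000], ω = ẑ
J2: z=[0.8829, -0.4695, 0.0000] o=[-0.3474, -0.6534, 0.4700] → [0.2097, 0.3943, 1.5437, 0.8829, -0.4695, 0.0000]
J3: z=[0.4024, 0.7568, -0.5150] o=[0.2183, -0.5692, 1.0357] → [-0.3903, -0.2064, -0.6082, 0.4024, 0.7568, -0.5150]
J4: z=[0.4024, 0.7568, -0.5150] o=[0.5677, -0.6581, 0.3043] → [0.2090, -0.3207, -0.3080, 0.4024, 0.7568, -0.5150]
J5: z=[-0.4253, 0.6528, 0.6269] o=[1.3485, -0.2802, 0.4406] → [-0.5486, -0.1389, -0.2276, -0.4253, 0.6528, 0.6269]
V = J·q̇ = [0.3255, 0.3565, 0.9983, -0.1545, -1.3304, 0.3271]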